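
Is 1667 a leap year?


Rules: divisible by 4 AND (not by 100 OR by 400)
1667 ÷ 4 = 416 remainder 3 → not divisible by 4
Not divisible by 4 → not a leap year

No


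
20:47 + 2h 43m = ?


Start: 1247 minutes from midnight
Add: 163 minutes
Total: 1410 minutes
Hours: 1410 ÷ 60 = 23 remainder 30

23:30


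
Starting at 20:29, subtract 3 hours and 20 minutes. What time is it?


Start: 1229 minutes from midnight
Subtract: 200 minutes
Remaining: 1229 - 200 = 1029
Hours: 17, Minutes: 9

17:09


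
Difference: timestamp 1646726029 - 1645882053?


Difference = 1646726029 - 1645882053 = 843976 seconds
In hours: 843976 / 3600 ≈ 234.4
In days: 843976 / 86400 ≈ 9.77

843976 seconds (234.4 hours / 9.77 days)


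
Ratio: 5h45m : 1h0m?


23:4 (5.75)

Duration 1: 345 minutes
Duration 2: 60 minutes
Ratio = 345:60
GCD = 15
Simplified = 23:4
As a decimal: 23/4 = 5.75


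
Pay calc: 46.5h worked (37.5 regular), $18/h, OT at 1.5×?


$918.00

Regular: 37.5h × $18 = $675.00
Overtime: 46.5 - 37.5 = 9.0h
OT pay: 9.0h × $18 × 1.5 = $243.00
Total = $675.00 + $243.00 = $918.00


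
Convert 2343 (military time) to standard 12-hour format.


Hour: 23
23 - 12 = 11 → PM

11:43 PM


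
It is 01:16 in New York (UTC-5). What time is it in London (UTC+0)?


Time difference = UTC+0 - UTC-5 = +5 hours
New hour = (1 + 5) mod 24
= 6 mod 24 = 6
Minutes unchanged → 06:16

06:16


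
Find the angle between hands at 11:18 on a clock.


129.0°

Hour hand = 11×30 + 18×0.5 = 339.0°
Minute hand = 18×6 = 108°
Difference = |339.0 - 108| = 231.0°
Since > 180°: 360 - 231.0 = 129.0°


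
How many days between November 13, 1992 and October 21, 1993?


From November 13, 1992 to October 21, 1993
Rest of November 1992: 30 - 13 = 17
Full months: December 31, January 31, February 1993 28, March 31, April 30, May 31, June 30, July 31, August 31, September 30
Days into October 1993: 21
Total = 17 + 31 + 31 + 28 + 31 + 30 + 31 + 30 + 31 + 31 + 30 + 21 = 342 days

342 days


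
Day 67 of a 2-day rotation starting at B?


Shift B

Shifts: A, B
Start: B (index 1)
Day 67: (1 + 67 - 1) mod 2
= 67 mod 2
= 1
Index 1 → shift B


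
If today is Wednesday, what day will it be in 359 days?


Start: Wednesday (index 2)
(2 + 359) mod 7
= 361 mod 7
= 4
Index 4 → Friday

Friday


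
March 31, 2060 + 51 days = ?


May 21, 2060

Start: March 31, 2060
Add 51 days
March 31 → April 1: 31 - 31 + 1 = 1 days (51 - 1 = 50 left)
April 1 → May 1: 30 - 1 + 1 = 30 days (50 - 30 = 20 left)
May 1 + 20 = May 21, 2060


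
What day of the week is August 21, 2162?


Saturday

Zeller's congruence:
q=21, m=8, k=62, j=21
h = (21 + ⌊13×9/5⌋ + 62 + ⌊62/4⌋ + ⌊21/4⌋ - 2×21) mod 7
= (21 + 23 + 62 + 15 + 5 - 42) mod 7
= 84 mod 7 = 0
h=0 → Saturday


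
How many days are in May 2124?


31 days

Month: May (month 5)
May has 31 days


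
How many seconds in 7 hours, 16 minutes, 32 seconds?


Hours: 7 × 3600 = 25200
Minutes: 16 × 60 = 960
Seconds: 32
Total = 25200 + 960 + 32 = 26192

26192 seconds


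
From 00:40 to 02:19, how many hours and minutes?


End time in minutes: 2×60 + 19 = 139
Start time in minutes: 0×60 + 40 = 40
Difference = 139 - 40 = 99 minutes
= 1 hours 39 minutes

1h 39m


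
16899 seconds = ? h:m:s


Hours: 16899 ÷ 3600 = 4 remainder 2499
Minutes: 2499 ÷ 60 = 41 remainder 39
Seconds: 39

4h 41m 39s


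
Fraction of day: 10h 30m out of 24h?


0.4375 (43.75%)

Total minutes: 10×60 + 30 = 630
Day = 24×60 = 1440 minutes
Fraction = 630/1440 = 0.4375
As a percentage: 630/1440 × 100 = 43.75%


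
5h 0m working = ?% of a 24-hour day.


Time: 300 minutes
Day: 1440 minutes
Percentage = (300/1440) × 100 ≈ 20.8%

20.8%


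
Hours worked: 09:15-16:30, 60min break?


6h 15m (375 minutes)

Total time = (16×60+30) - (9×60+15)
= 990 - 555 = 435 min
Minus break: 435 - 60 = 375 min
= 6h 15m


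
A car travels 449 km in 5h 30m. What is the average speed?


Distance: 449 km
Time: 5h 30m = 330 min = 330/60 = 11/2 hours
Speed = 449 ÷ (11/2) = 449 × 2 / 11 = 898/11 ≈ 81.6 km/h

81.6 km/h


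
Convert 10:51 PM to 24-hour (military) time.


Input: 10:51 PM
PM: 10 + 12 = 22

22:51


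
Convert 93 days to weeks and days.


Weeks: 93 ÷ 7 = 13 remainder 2

13 weeks 2 days


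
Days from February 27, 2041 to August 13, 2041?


167 days

From February 27, 2041 to August 13, 2041
Rest of February 2041: 28 - 27 = 1
Full months: March 31, April 30, May 31, June 30, July 31
Days into August 2041: 13
Total = 1 + 31 + 30 + 31 + 30 + 31 + 13 = 167 days


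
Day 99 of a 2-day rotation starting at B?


Shift B

Shifts: A, B
Start: B (index 1)
Day 99: (1 + 99 - 1) mod 2
= 99 mod 2
= 1
Index 1 → shift B


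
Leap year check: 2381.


Rules: divisible by 4 AND (not by 100 OR by 400)
2381 ÷ 4 = 595 remainder 1 → not divisible by 4
Not divisible by 4 → not a leap year

No


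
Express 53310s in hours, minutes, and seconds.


Hours: 53310 ÷ 3600 = 14 remainder 2910
Minutes: 2910 ÷ 60 = 48 remainder 30
Seconds: 30

14h 48m 30s


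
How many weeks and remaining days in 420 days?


Weeks: 420 ÷ 7 = 60 remainder 0

60 weeks 0 days


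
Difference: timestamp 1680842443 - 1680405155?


Difference = 1680842443 - 1680405155 = 437288 seconds
In hours: 437288 / 3600 ≈ 121.5
In days: 437288 / 86400 ≈ 5.06

437288 seconds (121.5 hours / 5.06 days)


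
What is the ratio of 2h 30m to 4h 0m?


Duration 1: 150 minutes
Duration 2: 240 minutes
Ratio = 150:240
GCD = 30
Simplified = 5:8
As a decimal: 5/8 ≈ 0.63

5:8 (0.63)


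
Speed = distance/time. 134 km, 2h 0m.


67.0 km/h

Distance: 134 km
Time: 2 hours
Speed = 134 / 2 = 67.0 km/h


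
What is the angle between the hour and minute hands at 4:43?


Hour hand = 4×30 + 43×0.5 = 141.5°
Minute hand = 43×6 = 258°
Difference = |141.5 - 258| = 116.5°

116.5°


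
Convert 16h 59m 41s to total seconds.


Hours: 16 × 3600 = 57600
Minutes: 59 × 60 = 3540
Seconds: 41
Total = 57600 + 3540 + 41 = 61181

61181 seconds


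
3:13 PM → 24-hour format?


Input: 3:13 PM
PM: 3 + 12 = 15

15:13


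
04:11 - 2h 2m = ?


Start: 251 minutes from midnight
Subtract: 122 minutes
Remaining: 251 - 122 = 129
Hours: 2, Minutes: 9

02:09


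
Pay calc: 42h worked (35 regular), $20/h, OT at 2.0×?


Regular: 35h × $20 = $700.00
Overtime: 42 - 35 = 7h
OT pay: 7h × $20 × 2.0 = $280.00
Total = $700.00 + $280.00 = $980.00

$980.00


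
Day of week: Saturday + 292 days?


Thursday

Start: Saturday (index 5)
(5 + 292) mod 7
= 297 mod 7
= 3
Index 3 → Thursday


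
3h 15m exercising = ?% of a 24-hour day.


13.5%

Time: 195 minutes
Day: 1440 minutes
Percentage = (195/1440) × 100 ≈ 13.5%


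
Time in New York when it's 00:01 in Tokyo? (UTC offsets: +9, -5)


10:01 (previous day)

Time difference = UTC-5 - UTC+9 = -14 hours
New hour = (0 -14) mod 24
= -14 mod 24 = 10
Minutes unchanged → 10:01; -14 < 0 → previous day


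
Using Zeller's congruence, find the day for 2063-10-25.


Thursday

Zeller's congruence:
q=25, m=10, k=63, j=20
h = (25 + ⌊13×11/5⌋ + 63 + ⌊63/4⌋ + ⌊20/4⌋ - 2×20) mod 7
= (25 + 28 + 63 + 15 + 5 - 40) mod 7
= 96 mod 7 = 5
h=5 → Thursday


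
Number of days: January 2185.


Month: January (month 1)
January has 31 days

31 days


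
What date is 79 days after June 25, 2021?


Start: June 25, 2021
Add 79 days
June 25 → July 1: 30 - 25 + 1 = 6 days (79 - 6 = 73 left)
July 1 → August 1: 31 - 1 + 1 = 31 days (73 - 31 = 42 left)
August 1 → September 1: 31 - 1 + 1 = 31 days (42 - 31 = 11 left)
September 1 + 11 = September 12, 2021

September 12, 2021


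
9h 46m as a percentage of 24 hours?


0.4069 (40.69%)

Total minutes: 9×60 + 46 = 586
Day = 24×60 = 1440 minutes
Fraction = 586/1440 ≈ 0.4069
As a percentage: 586/1440 × 100 ≈ 40.69%


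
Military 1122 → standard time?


11:22 AM

Hour: 11
11 < 12 → AM


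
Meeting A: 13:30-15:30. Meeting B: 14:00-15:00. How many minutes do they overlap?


Meeting A: 810-930 (in minutes from midnight)
Meeting B: 840-900
Overlap start = max(810, 840) = 840
Overlap end = min(930, 900) = 900
Overlap = max(0, 900 - 840) = 60 min

60 minutes


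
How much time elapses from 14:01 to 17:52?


End time in minutes: 17×60 + 52 = 1072
Start time in minutes: 14×60 + 1 = 841
Difference = 1072 - 841 = 231 minutes
= 3 hours 51 minutes

3h 51m


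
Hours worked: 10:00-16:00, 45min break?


5h 15m (315 minutes)

Total time = (16×60+0) - (10×60+0)
= 960 - 600 = 360 min
Minus break: 360 - 45 = 315 min
= 5h 15m


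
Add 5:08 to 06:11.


11:19

Start: 371 minutes from midnight
Add: 308 minutes
Total: 679 minutes
Hours: 679 ÷ 60 = 11 remainder 19


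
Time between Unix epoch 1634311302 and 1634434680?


Difference = 1634434680 - 1634311302 = 123378 seconds
In hours: 123378 / 3600 ≈ 34.3
In days: 123378 / 86400 ≈ 1.43

123378 seconds (34.3 hours / 1.43 days)


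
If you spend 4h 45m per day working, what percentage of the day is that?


19.8%

Time: 285 minutes
Day: 1440 minutes
Percentage = (285/1440) × 100 ≈ 19.8%


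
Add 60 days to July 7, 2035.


Start: July 7, 2035
Add 60 days
July 7 → August 1: 31 - 7 + 1 = 25 days (60 - 25 = 35 left)
August 1 → September 1: 31 - 1 + 1 = 31 days (35 - 31 = 4 left)
September 1 + 4 = September 5, 2035

September 5, 2035


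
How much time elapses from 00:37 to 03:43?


3h 6m

End time in minutes: 3×60 + 43 = 223
Start time in minutes: 0×60 + 37 = 37
Difference = 223 - 37 = 186 minutes
= 3 hours 6 minutes


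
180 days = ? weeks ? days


25 weeks 5 days

Weeks: 180 ÷ 7 = 25 remainder 5


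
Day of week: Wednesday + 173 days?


Monday

Start: Wednesday (index 2)
(2 + 173) mod 7
= 175 mod 7
= 0
Index 0 → Monday


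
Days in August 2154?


31 days

Month: August (month 8)
August has 31 days


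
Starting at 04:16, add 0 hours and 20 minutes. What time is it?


Start: 256 minutes from midnight
Add: 20 minutes
Total: 276 minutes
Hours: 276 ÷ 60 = 4 remainder 36

04:36


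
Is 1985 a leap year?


No

Rules: divisible by 4 AND (not by 100 OR by 400)
1985 ÷ 4 = 496 remainder 1 → not divisible by 4
Not divisible by 4 → not a leap year


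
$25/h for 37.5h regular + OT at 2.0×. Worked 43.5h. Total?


$1237.50

Regular: 37.5h × $25 = $937.50
Overtime: 43.5 - 37.5 = 6.0h
OT pay: 6.0h × $25 × 2.0 = $300.00
Total = $937.50 + $300.00 = $1237.50


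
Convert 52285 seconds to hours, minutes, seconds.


14h 31m 25s

Hours: 52285 ÷ 3600 = 14 remainder 1885
Minutes: 1885 ÷ 60 = 31 remainder 25
Seconds: 25


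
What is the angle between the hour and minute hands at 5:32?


26.0°

Hour hand = 5×30 + 32×0.5 = 166.0°
Minute hand = 32×6 = 192°
Difference = |166.0 - 192| = 26.0°


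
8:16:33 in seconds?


29793 seconds

Hours: 8 × 3600 = 28800
Minutes: 16 × 60 = 960
Seconds: 33
Total = 28800 + 960 + 33 = 29793


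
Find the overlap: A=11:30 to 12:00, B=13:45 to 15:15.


0 minutes

Meeting A: 690-720 (in minutes from midnight)
Meeting B: 825-915
Overlap start = max(690, 825) = 825
Overlap end = min(720, 915) = 720
Overlap = max(0, 720 - 825) = 0 min


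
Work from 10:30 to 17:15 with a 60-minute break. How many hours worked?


5h 45m (345 minutes)

Total time = (17×60+15) - (10×60+30)
= 1035 - 630 = 405 min
Minus break: 405 - 60 = 345 min
= 5h 45m


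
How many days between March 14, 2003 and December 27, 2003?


288 days

From March 14, 2003 to December 27, 2003
Rest of March 2003: 31 - 14 = 17
Full months: April 30, May 31, June 30, July 31, August 31, September 30, October 31, November 30
Days into December 2003: 27
Total = 17 + 30 + 31 + 30 + 31 + 31 + 30 + 31 + 30 + 27 = 288 days


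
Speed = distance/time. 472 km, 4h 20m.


Distance: 472 km
Time: 4h 20m = 260 min = 260/60 = 13/3 hours
Speed = 472 ÷ (13/3) = 472 × 3 / 13 = 1416/13 ≈ 108.9 km/h

108.9 km/h


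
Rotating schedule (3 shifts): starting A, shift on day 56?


Shifts: A, B, C
Start: A (index 0)
Day 56: (0 + 56 - 1) mod 3
= 55 mod 3
= 1
Index 1 → shift B

Shift B


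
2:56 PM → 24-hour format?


14:56

Input: 2:56 PM
PM: 2 + 12 = 14


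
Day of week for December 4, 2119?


Monday

Zeller's congruence:
q=4, m=12, k=19, j=21
h = (4 + ⌊13×13/5⌋ + 19 + ⌊19/4⌋ + ⌊21/4⌋ - 2×21) mod 7
= (4 + 33 + 19 + 4 + 5 - 42) mod 7
= 23 mod 7 = 2
h=2 → Monday


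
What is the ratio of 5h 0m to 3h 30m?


10:7 (1.43)

Duration 1: 300 minutes
Duration 2: 210 minutes
Ratio = 300:210
GCD = 30
Simplified = 10:7
As a decimal: 10/7 ≈ 1.43


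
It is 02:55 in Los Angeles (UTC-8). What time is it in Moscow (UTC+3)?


Time difference = UTC+3 - UTC-8 = +11 hours
New hour = (2 + 11) mod 24
= 13 mod 24 = 13
Minutes unchanged → 13:55

13:55


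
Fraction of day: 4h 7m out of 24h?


0.1715 (17.15%)

Total minutes: 4×60 + 7 = 247
Day = 24×60 = 1440 minutes
Fraction = 247/1440 ≈ 0.1715
As a percentage: 247/1440 × 100 ≈ 17.15%


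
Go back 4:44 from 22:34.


17:50

Start: 1354 minutes from midnight
Subtract: 284 minutes
Remaining: 1354 - 284 = 1070
Hours: 17, Minutes: 50


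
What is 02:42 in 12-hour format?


2:42 AM

Hour: 2
2 < 12 → AM


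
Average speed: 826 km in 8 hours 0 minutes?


Distance: 826 km
Time: 8 hours
Speed = 826 / 8 ≈ 103.3 km/h

103.3 km/h


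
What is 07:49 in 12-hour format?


7:49 AM

Hour: 7
7 < 12 → AM


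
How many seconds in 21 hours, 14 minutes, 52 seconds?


Hours: 21 × 3600 = 75600
Minutes: 14 × 60 = 840
Seconds: 52
Total = 75600 + 840 + 52 = 76492

76492 seconds


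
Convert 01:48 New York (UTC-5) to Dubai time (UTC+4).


Time difference = UTC+4 - UTC-5 = +9 hours
New hour = (1 + 9) mod 24
= 10 mod 24 = 10
Minutes unchanged → 10:48

10:48


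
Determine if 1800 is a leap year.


No

Rules: divisible by 4 AND (not by 100 OR by 400)
1800 ÷ 4 = 450 exactly → divisible by 4
1800 ÷ 100 = 18 exactly → divisible by 100
1800 ÷ 400 = 4 remainder 200 → not divisible by 400
Divisible by 100 but not by 400 → not a leap year


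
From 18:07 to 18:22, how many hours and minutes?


0h 15m

End time in minutes: 18×60 + 22 = 1102
Start time in minutes: 18×60 + 7 = 1087
Difference = 1102 - 1087 = 15 minutes
= 0 hours 15 minutes


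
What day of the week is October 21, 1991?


Monday

Zeller's congruence:
q=21, m=10, k=91, j=19
h = (21 + ⌊13×11/5⌋ + 91 + ⌊91/4⌋ + ⌊19/4⌋ - 2×19) mod 7
= (21 + 28 + 91 + 22 + 4 - 38) mod 7
= 128 mod 7 = 2
h=2 → Monday


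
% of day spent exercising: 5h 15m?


Time: 315 minutes
Day: 1440 minutes
Percentage = (315/1440) × 100 ≈ 21.9%

21.9%


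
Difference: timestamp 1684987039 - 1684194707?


Difference = 1684987039 - 1684194707 = 792332 seconds
In hours: 792332 / 3600 ≈ 220.1
In days: 792332 / 86400 ≈ 9.17

792332 seconds (220.1 hours / 9.17 days)


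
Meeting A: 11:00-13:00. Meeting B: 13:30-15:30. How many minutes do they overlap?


Meeting A: 660-780 (in minutes from midnight)
Meeting B: 810-930
Overlap start = max(660, 810) = 810
Overlap end = min(780, 930) = 780
Overlap = max(0, 780 - 810) = 0 min

0 minutes


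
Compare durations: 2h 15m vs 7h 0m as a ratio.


Duration 1: 135 minutes
Duration 2: 420 minutes
Ratio = 135:420
GCD = 15
Simplified = 9:28
As a decimal: 9/28 ≈ 0.32

9:28 (0.32)


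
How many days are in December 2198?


Month: December (month 12)
December has 31 days

31 days


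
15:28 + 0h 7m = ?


Start: 928 minutes from midnight
Add: 7 minutes
Total: 935 minutes
Hours: 935 ÷ 60 = 15 remainder 35

15:35


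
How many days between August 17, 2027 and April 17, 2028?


From August 17, 2027 to April 17, 2028
Rest of August 2027: 31 - 17 = 14
Full months: September 30, October 31, November 30, December 31, January 31, February 2028 29, March 31
Days into April 2028: 17
Total = 14 + 30 + 31 + 30 + 31 + 31 + 29 + 31 + 17 = 244 days

244 days


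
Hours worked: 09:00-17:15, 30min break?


Total time = (17×60+15) - (9×60+0)
= 1035 - 540 = 495 min
Minus break: 495 - 30 = 465 min
= 7h 45m

7h 45m (465 minutes)


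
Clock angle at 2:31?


Hour hand = 2×30 + 31×0.5 = 75.5°
Minute hand = 31×6 = 186°
Difference = |75.5 - 186| = 110.5°

110.5°


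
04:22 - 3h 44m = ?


00:38

Start: 262 minutes from midnight
Subtract: 224 minutes
Remaining: 262 - 224 = 38
Hours: 0, Minutes: 38


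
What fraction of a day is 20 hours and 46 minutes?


0.8653 (86.53%)

Total minutes: 20×60 + 46 = 1246
Day = 24×60 = 1440 minutes
Fraction = 1246/1440 ≈ 0.8653
As a percentage: 1246/1440 × 100 ≈ 86.53%


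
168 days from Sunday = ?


Sunday

Start: Sunday (index 6)
(6 + 168) mod 7
= 174 mod 7
= 6
Index 6 → Sunday


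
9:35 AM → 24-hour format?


09:35

Input: 9:35 AM
AM hour stays: 9


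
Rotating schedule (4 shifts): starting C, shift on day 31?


Shifts: A, B, C, D
Start: C (index 2)
Day 31: (2 + 31 - 1) mod 4
= 32 mod 4
= 0
Index 0 → shift A

Shift A


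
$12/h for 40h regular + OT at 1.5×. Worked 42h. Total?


$516.00

Regular: 40h × $12 = $480.00
Overtime: 42 - 40 = 2h
OT pay: 2h × $12 × 1.5 = $36.00
Total = $480.00 + $36.00 = $516.00


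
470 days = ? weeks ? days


Weeks: 470 ÷ 7 = 67 remainder 1

67 weeks 1 days


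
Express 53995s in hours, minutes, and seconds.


Hours: 53995 ÷ 3600 = 14 remainder 3595
Minutes: 3595 ÷ 60 = 59 remainder 55
Seconds: 55

14h 59m 55s


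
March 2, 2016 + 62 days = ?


May 3, 2016

Start: March 2, 2016
Add 62 days
March 2 → April 1: 31 - 2 + 1 = 30 days (62 - 30 = 32 left)
April 1 → May 1: 30 - 1 + 1 = 30 days (32 - 30 = 2 left)
May 1 + 2 = May 3, 2016


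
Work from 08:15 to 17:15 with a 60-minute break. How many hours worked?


Total time = (17×60+15) - (8×60+15)
= 1035 - 495 = 540 min
Minus break: 540 - 60 = 480 min
= 8h 0m

8h 0m (480 minutes)


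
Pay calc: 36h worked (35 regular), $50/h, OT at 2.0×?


$1850.00

Regular: 35h × $50 = $1750.00
Overtime: 36 - 35 = 1h
OT pay: 1h × $50 × 2.0 = $100.00
Total = $1750.00 + $100.00 = $1850.00


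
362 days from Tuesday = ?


Sunday

Start: Tuesday (index 1)
(1 + 362) mod 7
= 363 mod 7
= 6
Index 6 → Sunday


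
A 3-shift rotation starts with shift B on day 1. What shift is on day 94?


Shift B

Shifts: A, B, C
Start: B (index 1)
Day 94: (1 + 94 - 1) mod 3
= 94 mod 3
= 1
Index 1 → shift B


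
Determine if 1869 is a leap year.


No

Rules: divisible by 4 AND (not by 100 OR by 400)
1869 ÷ 4 = 467 remainder 1 → not divisible by 4
Not divisible by 4 → not a leap year


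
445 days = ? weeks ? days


Weeks: 445 ÷ 7 = 63 remainder 4

63 weeks 4 days


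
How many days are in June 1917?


30 days

Month: June (month 6)
June has 30 days


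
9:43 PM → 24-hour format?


21:43

Input: 9:43 PM
PM: 9 + 12 = 21


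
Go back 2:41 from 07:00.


04:19

Start: 420 minutes from midnight
Subtract: 161 minutes
Remaining: 420 - 161 = 259
Hours: 4, Minutes: 19


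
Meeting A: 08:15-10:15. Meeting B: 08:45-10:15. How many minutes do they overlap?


90 minutes

Meeting A: 495-615 (in minutes from midnight)
Meeting B: 525-615
Overlap start = max(495, 525) = 525
Overlap end = min(615, 615) = 615
Overlap = max(0, 615 - 525) = 90 min


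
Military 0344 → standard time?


3:44 AM

Hour: 3
3 < 12 → AM


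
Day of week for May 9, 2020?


Saturday

Zeller's congruence:
q=9, m=5, k=20, j=20
h = (9 + ⌊13×6/5⌋ + 20 + ⌊20/4⌋ + ⌊20/4⌋ - 2×20) mod 7
= (9 + 15 + 20 + 5 + 5 - 40) mod 7
= 14 mod 7 = 0
h=0 → Saturday


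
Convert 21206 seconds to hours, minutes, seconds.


5h 53m 26s

Hours: 21206 ÷ 3600 = 5 remainder 3206
Minutes: 3206 ÷ 60 = 53 remainder 26
Seconds: 26


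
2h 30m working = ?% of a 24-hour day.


Time: 150 minutes
Day: 1440 minutes
Percentage = (150/1440) × 100 ≈ 10.4%

10.4%


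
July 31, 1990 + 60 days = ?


Start: July 31, 1990
Add 60 days
July 31 → August 1: 31 - 31 + 1 = 1 days (60 - 1 = 59 left)
August 1 → September 1: 31 - 1 + 1 = 31 days (59 - 31 = 28 left)
September 1 + 28 = September 29, 1990

September 29, 1990


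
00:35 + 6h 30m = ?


Start: 35 minutes from midnight
Add: 390 minutes
Total: 425 minutes
Hours: 425 ÷ 60 = 7 remainder 5

07:05


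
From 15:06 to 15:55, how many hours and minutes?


0h 49m

End time in minutes: 15×60 + 55 = 955
Start time in minutes: 15×60 + 6 = 906
Difference = 955 - 906 = 49 minutes
= 0 hours 49 minutes


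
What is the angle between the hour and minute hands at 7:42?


21.0°

Hour hand = 7×30 + 42×0.5 = 231.0°
Minute hand = 42×6 = 252°
Difference = |231.0 - 252| = 21.0°


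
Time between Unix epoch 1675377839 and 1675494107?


Difference = 1675494107 - 1675377839 = 116268 seconds
In hours: 116268 / 3600 ≈ 32.3
In days: 116268 / 86400 ≈ 1.35

116268 seconds (32.3 hours / 1.35 days)


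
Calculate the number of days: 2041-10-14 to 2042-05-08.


From October 14, 2041 to May 8, 2042
Rest of October 2041: 31 - 14 = 17
Full months: November 30, December 31, January 31, February 2042 28, March 31, April 30
Days into May 2042: 8
Total = 17 + 30 + 31 + 31 + 28 + 31 + 30 + 8 = 206 days

206 days


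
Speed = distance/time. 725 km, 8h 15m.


87.9 km/h

Distance: 725 km
Time: 8h 15m = 495 min = 495/60 = 33/4 hours
Speed = 725 ÷ (33/4) = 725 × 4 / 33 = 2900/33 ≈ 87.9 km/h


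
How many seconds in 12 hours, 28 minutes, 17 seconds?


44897 seconds

Hours: 12 × 3600 = 43200
Minutes: 28 × 60 = 1680
Seconds: 17
Total = 43200 + 1680 + 17 = 44897


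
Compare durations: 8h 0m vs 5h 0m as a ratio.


Duration 1: 480 minutes
Duration 2: 300 minutes
Ratio = 480:300
GCD = 60
Simplified = 8:5
As a decimal: 8/5 = 1.60

8:5 (1.60)


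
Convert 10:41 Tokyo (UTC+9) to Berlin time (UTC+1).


02:41

Time difference = UTC+1 - UTC+9 = -8 hours
New hour = (10 -8) mod 24
= 2 mod 24 = 2
Minutes unchanged → 02:41


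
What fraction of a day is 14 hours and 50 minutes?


Total minutes: 14×60 + 50 = 890
Day = 24×60 = 1440 minutes
Fraction = 890/1440 ≈ 0.6181
As a percentage: 890/1440 × 100 ≈ 61.81%

0.6181 (61.81%)


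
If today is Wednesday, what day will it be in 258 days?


Tuesday

Start: Wednesday (index 2)
(2 + 258) mod 7
= 260 mod 7
= 1
Index 1 → Tuesday


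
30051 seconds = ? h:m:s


Hours: 30051 ÷ 3600 = 8 remainder 1251
Minutes: 1251 ÷ 60 = 20 remainder 51
Seconds: 51

8h 20m 51s


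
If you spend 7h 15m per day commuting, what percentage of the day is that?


30.2%

Time: 435 minutes
Day: 1440 minutes
Percentage = (435/1440) × 100 ≈ 30.2%


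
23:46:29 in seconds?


Hours: 23 × 3600 = 82800
Minutes: 46 × 60 = 2760
Seconds: 29
Total = 82800 + 2760 + 29 = 85589

85589 seconds


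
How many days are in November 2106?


Month: November (month 11)
November has 30 days

30 days


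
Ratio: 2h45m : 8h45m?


11:35 (0.31)

Duration 1: 165 minutes
Duration 2: 525 minutes
Ratio = 165:525
GCD = 15
Simplified = 11:35
As a decimal: 11/35 ≈ 0.31


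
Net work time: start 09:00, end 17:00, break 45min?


Total time = (17×60+0) - (9×60+0)
= 1020 - 540 = 480 min
Minus break: 480 - 45 = 435 min
= 7h 15m

7h 15m (435 minutes)


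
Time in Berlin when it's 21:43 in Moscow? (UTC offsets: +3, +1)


19:43

Time difference = UTC+1 - UTC+3 = -2 hours
New hour = (21 -2) mod 24
= 19 mod 24 = 19
Minutes unchanged → 19:43


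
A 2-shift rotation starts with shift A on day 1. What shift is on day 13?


Shifts: A, B
Start: A (index 0)
Day 13: (0 + 13 - 1) mod 2
= 12 mod 2
= 0
Index 0 → shift A

Shift A


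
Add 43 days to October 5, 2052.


November 17, 2052

Start: October 5, 2052
Add 43 days
October 5 → November 1: 31 - 5 + 1 = 27 days (43 - 27 = 16 left)
November 1 + 16 = November 17, 2052


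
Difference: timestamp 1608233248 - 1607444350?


788898 seconds (219.1 hours / 9.13 days)

Difference = 1608233248 - 1607444350 = 788898 seconds
In hours: 788898 / 3600 ≈ 219.1
In days: 788898 / 86400 ≈ 9.13


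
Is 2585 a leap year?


Rules: divisible by 4 AND (not by 100 OR by 400)
2585 ÷ 4 = 646 remainder 1 → not divisible by 4
Not divisible by 4 → not a leap year

No


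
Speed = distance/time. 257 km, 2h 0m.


Distance: 257 km
Time: 2 hours
Speed = 257 / 2 = 128.5 km/h

128.5 km/h


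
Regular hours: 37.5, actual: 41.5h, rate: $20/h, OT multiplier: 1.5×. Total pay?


$870.00

Regular: 37.5h × $20 = $750.00
Overtime: 41.5 - 37.5 = 4.0h
OT pay: 4.0h × $20 × 1.5 = $120.00
Total = $750.00 + $120.00 = $870.00


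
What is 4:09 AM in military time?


Input: 4:09 AM
AM hour stays: 4

04:09


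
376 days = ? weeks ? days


Weeks: 376 ÷ 7 = 53 remainder 5

53 weeks 5 days


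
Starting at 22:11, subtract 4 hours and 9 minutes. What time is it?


Start: 1331 minutes from midnight
Subtract: 249 minutes
Remaining: 1331 - 249 = 1082
Hours: 18, Minutes: 2

18:02


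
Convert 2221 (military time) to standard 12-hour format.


Hour: 22
22 - 12 = 10 → PM

10:21 PM


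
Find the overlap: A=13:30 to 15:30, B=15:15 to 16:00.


15 minutes

Meeting A: 810-930 (in minutes from midnight)
Meeting B: 915-960
Overlap start = max(810, 915) = 915
Overlap end = min(930, 960) = 930
Overlap = max(0, 930 - 915) = 15 min


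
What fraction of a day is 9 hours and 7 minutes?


Total minutes: 9×60 + 7 = 547
Day = 24×60 = 1440 minutes
Fraction = 547/1440 ≈ 0.3799
As a percentage: 547/1440 × 100 ≈ 37.99%

0.3799 (37.99%)


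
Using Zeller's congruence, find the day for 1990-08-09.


Thursday

Zeller's congruence:
q=9, m=8, k=90, j=19
h = (9 + ⌊13×9/5⌋ + 90 + ⌊90/4⌋ + ⌊19/4⌋ - 2×19) mod 7
= (9 + 23 + 90 + 22 + 4 - 38) mod 7
= 110 mod 7 = 5
h=5 → Thursday


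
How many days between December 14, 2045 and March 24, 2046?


100 days

From December 14, 2045 to March 24, 2046
Rest of December 2045: 31 - 14 = 17
Full months: January 31, February 2046 28
Days into March 2046: 24
Total = 17 + 31 + 28 + 24 = 100 days


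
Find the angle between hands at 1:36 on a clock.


Hour hand = 1×30 + 36×0.5 = 48.0°
Minute hand = 36×6 = 216°
Difference = |48.0 - 216| = 168.0°

168.0°


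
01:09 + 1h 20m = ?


02:29

Start: 69 minutes from midnight
Add: 80 minutes
Total: 149 minutes
Hours: 149 ÷ 60 = 2 remainder 29


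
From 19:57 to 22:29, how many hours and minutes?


End time in minutes: 22×60 + 29 = 1349
Start time in minutes: 19×60 + 57 = 1197
Difference = 1349 - 1197 = 152 minutes
= 2 hours 32 minutes

2h 32m


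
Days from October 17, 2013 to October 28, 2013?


11 days

From October 17, 2013 to October 28, 2013
Same month: 28 - 17 = 11 days


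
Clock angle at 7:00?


150.0°

Hour hand = 7×30 + 0×0.5 = 210.0°
Minute hand = 0×6 = 0°
Difference = |210.0 - 0| = 210.0°
Since > 180°: 360 - 210.0 = 150.0°


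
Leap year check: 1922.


No

Rules: divisible by 4 AND (not by 100 OR by 400)
1922 ÷ 4 = 480 remainder 2 → not divisible by 4
Not divisible by 4 → not a leap year


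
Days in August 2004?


Month: August (month 8)
August has 31 days

31 days


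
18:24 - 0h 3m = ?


Start: 1104 minutes from midnight
Subtract: 3 minutes
Remaining: 1104 - 3 = 1101
Hours: 18, Minutes: 21

18:21


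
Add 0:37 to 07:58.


Start: 478 minutes from midnight
Add: 37 minutes
Total: 515 minutes
Hours: 515 ÷ 60 = 8 remainder 35

08:35


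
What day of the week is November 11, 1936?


Zeller's congruence:
q=11, m=11, k=36, j=19
h = (11 + ⌊13×12/5⌋ + 36 + ⌊36/4⌋ + ⌊19/4⌋ - 2×19) mod 7
= (11 + 31 + 36 + 9 + 4 - 38) mod 7
= 53 mod 7 = 4
h=4 → Wednesday

Wednesday


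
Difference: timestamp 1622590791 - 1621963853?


626938 seconds (174.1 hours / 7.26 days)

Difference = 1622590791 - 1621963853 = 626938 seconds
In hours: 626938 / 3600 ≈ 174.1
In days: 626938 / 86400 ≈ 7.26


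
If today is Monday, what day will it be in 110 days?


Start: Monday (index 0)
(0 + 110) mod 7
= 110 mod 7
= 5
Index 5 → Saturday

Saturday


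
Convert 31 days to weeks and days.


Weeks: 31 ÷ 7 = 4 remainder 3

4 weeks 3 days


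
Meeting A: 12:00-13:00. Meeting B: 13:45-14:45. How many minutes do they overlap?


Meeting A: 720-780 (in minutes from midnight)
Meeting B: 825-885
Overlap start = max(720, 825) = 825
Overlap end = min(780, 885) = 780
Overlap = max(0, 780 - 825) = 0 min

0 minutes


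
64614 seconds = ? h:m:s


17h 56m 54s

Hours: 64614 ÷ 3600 = 17 remainder 3414
Minutes: 3414 ÷ 60 = 56 remainder 54
Seconds: 54


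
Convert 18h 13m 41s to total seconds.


Hours: 18 × 3600 = 64800
Minutes: 13 × 60 = 780
Seconds: 41
Total = 64800 + 780 + 41 = 65621

65621 seconds


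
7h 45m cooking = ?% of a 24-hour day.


32.3%

Time: 465 minutes
Day: 1440 minutes
Percentage = (465/1440) × 100 ≈ 32.3%


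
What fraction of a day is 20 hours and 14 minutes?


0.8431 (84.31%)

Total minutes: 20×60 + 14 = 1214
Day = 24×60 = 1440 minutes
Fraction = 1214/1440 ≈ 0.8431
As a percentage: 1214/1440 × 100 ≈ 84.31%


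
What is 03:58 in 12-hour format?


Hour: 3
3 < 12 → AM

3:58 AM


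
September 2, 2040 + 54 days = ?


Start: September 2, 2040
Add 54 days
September 2 → October 1: 30 - 2 + 1 = 29 days (54 - 29 = 25 left)
October 1 + 25 = October 26, 2040

October 26, 2040


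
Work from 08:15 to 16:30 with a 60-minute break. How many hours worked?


7h 15m (435 minutes)

Total time = (16×60+30) - (8×60+15)
= 990 - 495 = 495 min
Minus break: 495 - 60 = 435 min
= 7h 15m


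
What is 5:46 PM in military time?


17:46

Input: 5:46 PM
PM: 5 + 12 = 17


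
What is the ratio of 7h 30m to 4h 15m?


Duration 1: 450 minutes
Duration 2: 255 minutes
Ratio = 450:255
GCD = 15
Simplified = 30:17
As a decimal: 30/17 ≈ 1.76

30:17 (1.76)


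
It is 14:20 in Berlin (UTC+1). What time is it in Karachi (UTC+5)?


18:20

Time difference = UTC+5 - UTC+1 = +4 hours
New hour = (14 + 4) mod 24
= 18 mod 24 = 18
Minutes unchanged → 18:20


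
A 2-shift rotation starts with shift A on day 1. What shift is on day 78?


Shifts: A, B
Start: A (index 0)
Day 78: (0 + 78 - 1) mod 2
= 77 mod 2
= 1
Index 1 → shift B

Shift B


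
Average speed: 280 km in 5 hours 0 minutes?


Distance: 280 km
Time: 5 hours
Speed = 280 / 5 = 56.0 km/h

56.0 km/h


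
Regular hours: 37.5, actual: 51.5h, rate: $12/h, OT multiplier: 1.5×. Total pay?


$702.00

Regular: 37.5h × $12 = $450.00
Overtime: 51.5 - 37.5 = 14.0h
OT pay: 14.0h × $12 × 1.5 = $252.00
Total = $450.00 + $252.00 = $702.00


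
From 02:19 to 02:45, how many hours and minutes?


0h 26m

End time in minutes: 2×60 + 45 = 165
Start time in minutes: 2×60 + 19 = 139
Difference = 165 - 139 = 26 minutes
= 0 hours 26 minutes


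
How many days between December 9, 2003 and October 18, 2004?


314 days

From December 9, 2003 to October 18, 2004
Rest of December 2003: 31 - 9 = 22
Full months: January 31, February 2004 29, March 31, April 30, May 31, June 30, July 31, August 31, September 30
Days into October 2004: 18
Total = 22 + 31 + 29 + 31 + 30 + 31 + 30 + 31 + 31 + 30 + 18 = 314 days


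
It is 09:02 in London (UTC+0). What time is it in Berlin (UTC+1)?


Time difference = UTC+1 - UTC+0 = +1 hours
New hour = (9 + 1) mod 24
= 10 mod 24 = 10
Minutes unchanged → 10:02

10:02


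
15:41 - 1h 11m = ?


Start: 941 minutes from midnight
Subtract: 71 minutes
Remaining: 941 - 71 = 870
Hours: 14, Minutes: 30

14:30


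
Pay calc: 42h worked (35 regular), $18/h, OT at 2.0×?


Regular: 35h × $18 = $630.00
Overtime: 42 - 35 = 7h
OT pay: 7h × $18 × 2.0 = $252.00
Total = $630.00 + $252.00 = $882.00

$882.00


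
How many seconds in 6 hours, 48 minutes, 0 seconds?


Hours: 6 × 3600 = 21600
Minutes: 48 × 60 = 2880
Seconds: 0
Total = 21600 + 2880 + 0 = 24480

24480 seconds


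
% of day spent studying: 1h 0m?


4.2%

Time: 60 minutes
Day: 1440 minutes
Percentage = (60/1440) × 100 ≈ 4.2%


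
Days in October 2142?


Month: October (month 10)
October has 31 days

31 days


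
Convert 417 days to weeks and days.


Weeks: 417 ÷ 7 = 59 remainder 4

59 weeks 4 days


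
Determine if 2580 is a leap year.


Rules: divisible by 4 AND (not by 100 OR by 400)
2580 ÷ 4 = 645 exactly → divisible by 4
2580 ÷ 100 = 25 remainder 80 → not divisible by 100
Divisible by 4 but not by 100 → leap year

Yes


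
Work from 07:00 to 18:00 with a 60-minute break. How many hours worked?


10h 0m (600 minutes)

Total time = (18×60+0) - (7×60+0)
= 1080 - 420 = 660 min
Minus break: 660 - 60 = 600 min
= 10h 0m


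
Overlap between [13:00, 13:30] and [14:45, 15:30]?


0 minutes

Meeting A: 780-810 (in minutes from midnight)
Meeting B: 885-930
Overlap start = max(780, 885) = 885
Overlap end = min(810, 930) = 810
Overlap = max(0, 810 - 885) = 0 min


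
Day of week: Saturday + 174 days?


Start: Saturday (index 5)
(5 + 174) mod 7
= 179 mod 7
= 4
Index 4 → Friday

Friday


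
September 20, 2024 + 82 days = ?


December 11, 2024

Start: September 20, 2024
Add 82 days
September 20 → October 1: 30 - 20 + 1 = 11 days (82 - 11 = 71 left)
October 1 → November 1: 31 - 1 + 1 = 31 days (71 - 31 = 40 left)
November 1 → December 1: 30 - 1 + 1 = 30 days (40 - 30 = 10 left)
December 1 + 10 = December 11, 2024


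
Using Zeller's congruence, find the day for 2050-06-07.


Tuesday

Zeller's congruence:
q=7, m=6, k=50, j=20
h = (7 + ⌊13×7/5⌋ + 50 + ⌊50/4⌋ + ⌊20/4⌋ - 2×20) mod 7
= (7 + 18 + 50 + 12 + 5 - 40) mod 7
= 52 mod 7 = 3
h=3 → Tuesday


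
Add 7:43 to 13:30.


Start: 810 minutes from midnight
Add: 463 minutes
Total: 1273 minutes
Hours: 1273 ÷ 60 = 21 remainder 13

21:13


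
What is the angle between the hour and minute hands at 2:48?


Hour hand = 2×30 + 48×0.5 = 84.0°
Minute hand = 48×6 = 288°
Difference = |84.0 - 288| = 204.0°
Since > 180°: 360 - 204.0 = 156.0°

156.0°


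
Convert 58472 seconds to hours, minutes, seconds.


Hours: 58472 ÷ 3600 = 16 remainder 872
Minutes: 872 ÷ 60 = 14 remainder 32
Seconds: 32

16h 14m 32s


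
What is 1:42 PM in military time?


Input: 1:42 PM
PM: 1 + 12 = 13

13:42


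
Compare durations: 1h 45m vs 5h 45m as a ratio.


Duration 1: 105 minutes
Duration 2: 345 minutes
Ratio = 105:345
GCD = 15
Simplified = 7:23
As a decimal: 7/23 ≈ 0.30

7:23 (0.30)


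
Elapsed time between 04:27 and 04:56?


End time in minutes: 4×60 + 56 = 296
Start time in minutes: 4×60 + 27 = 267
Difference = 296 - 267 = 29 minutes
= 0 hours 29 minutes

0h 29m


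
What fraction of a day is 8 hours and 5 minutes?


Total minutes: 8×60 + 5 = 485
Day = 24×60 = 1440 minutes
Fraction = 485/1440 ≈ 0.3368
As a percentage: 485/1440 × 100 ≈ 33.68%

0.3368 (33.68%)


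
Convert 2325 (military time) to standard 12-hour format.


11:25 PM

Hour: 23
23 - 12 = 11 → PM


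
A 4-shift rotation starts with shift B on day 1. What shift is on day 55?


Shift D

Shifts: A, B, C, D
Start: B (index 1)
Day 55: (1 + 55 - 1) mod 4
= 55 mod 4
= 3
Index 3 → shift D


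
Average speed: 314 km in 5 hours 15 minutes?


Distance: 314 km
Time: 5h 15m = 315 min = 315/60 = 21/4 hours
Speed = 314 ÷ (21/4) = 314 × 4 / 21 = 1256/21 ≈ 59.8 km/h

59.8 km/h


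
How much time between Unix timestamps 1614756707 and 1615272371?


515664 seconds (143.2 hours / 5.97 days)

Difference = 1615272371 - 1614756707 = 515664 seconds
In hours: 515664 / 3600 ≈ 143.2
In days: 515664 / 86400 ≈ 5.97


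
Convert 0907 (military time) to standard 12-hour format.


Hour: 9
9 < 12 → AM

9:07 AM


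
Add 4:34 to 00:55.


05:29

Start: 55 minutes from midnight
Add: 274 minutes
Total: 329 minutes
Hours: 329 ÷ 60 = 5 remainder 29


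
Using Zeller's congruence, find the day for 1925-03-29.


Sunday

Zeller's congruence:
q=29, m=3, k=25, j=19
h = (29 + ⌊13×4/5⌋ + 25 + ⌊25/4⌋ + ⌊19/4⌋ - 2×19) mod 7
= (29 + 10 + 25 + 6 + 4 - 38) mod 7
= 36 mod 7 = 1
h=1 → Sunday


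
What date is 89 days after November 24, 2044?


Start: November 24, 2044
Add 89 days
November 24 → December 1: 30 - 24 + 1 = 7 days (89 - 7 = 82 left)
December 1 → January 1: 31 - 1 + 1 = 31 days (82 - 31 = 51 left)
January 1 → February 1: 31 - 1 + 1 = 31 days (51 - 31 = 20 left)
February 1 + 20 = February 21, 2045

February 21, 2045


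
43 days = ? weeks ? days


6 weeks 1 days

Weeks: 43 ÷ 7 = 6 remainder 1


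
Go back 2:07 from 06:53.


04:46

Start: 413 minutes from midnight
Subtract: 127 minutes
Remaining: 413 - 127 = 286
Hours: 4, Minutes: 46


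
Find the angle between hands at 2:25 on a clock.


Hour hand = 2×30 + 25×0.5 = 72.5°
Minute hand = 25×6 = 150°
Difference = |72.5 - 150| = 77.5°

77.5°


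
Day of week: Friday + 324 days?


Sunday

Start: Friday (index 4)
(4 + 324) mod 7
= 328 mod 7
= 6
Index 6 → Sunday


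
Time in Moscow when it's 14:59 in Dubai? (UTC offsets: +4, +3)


13:59

Time difference = UTC+3 - UTC+4 = -1 hours
New hour = (14 -1) mod 24
= 13 mod 24 = 13
Minutes unchanged → 13:59


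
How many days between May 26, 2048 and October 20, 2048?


From May 26, 2048 to October 20, 2048
Rest of May 2048: 31 - 26 = 5
Full months: June 30, July 31, August 31, September 30
Days into October 2048: 20
Total = 5 + 30 + 31 + 31 + 30 + 20 = 147 days

147 days


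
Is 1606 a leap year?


Rules: divisible by 4 AND (not by 100 OR by 400)
1606 ÷ 4 = 401 remainder 2 → not divisible by 4
Not divisible by 4 → not a leap year

No


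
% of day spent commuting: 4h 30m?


Time: 270 minutes
Day: 1440 minutes
Percentage = (270/1440) × 100 ≈ 18.8%

18.8%


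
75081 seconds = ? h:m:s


20h 51m 21s

Hours: 75081 ÷ 3600 = 20 remainder 3081
Minutes: 3081 ÷ 60 = 51 remainder 21
Seconds: 21


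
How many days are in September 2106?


Month: September (month 9)
September has 30 days

30 days


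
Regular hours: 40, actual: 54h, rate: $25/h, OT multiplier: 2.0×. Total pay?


$1700.00

Regular: 40h × $25 = $1000.00
Overtime: 54 - 40 = 14h
OT pay: 14h × $25 × 2.0 = $700.00
Total = $1000.00 + $700.00 = $1700.00


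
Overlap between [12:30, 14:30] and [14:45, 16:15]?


Meeting A: 750-870 (in minutes from midnight)
Meeting B: 885-975
Overlap start = max(750, 885) = 885
Overlap end = min(870, 975) = 870
Overlap = max(0, 870 - 885) = 0 min

0 minutes


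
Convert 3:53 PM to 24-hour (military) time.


Input: 3:53 PM
PM: 3 + 12 = 15

15:53


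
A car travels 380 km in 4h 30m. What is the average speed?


Distance: 380 km
Time: 4h 30m = 270 min = 270/60 = 9/2 hours
Speed = 380 ÷ (9/2) = 380 × 2 / 9 = 760/9 ≈ 84.4 km/h

84.4 km/h


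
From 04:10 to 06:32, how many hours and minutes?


2h 22m

End time in minutes: 6×60 + 32 = 392
Start time in minutes: 4×60 + 10 = 250
Difference = 392 - 250 = 142 minutes
= 2 hours 22 minutes


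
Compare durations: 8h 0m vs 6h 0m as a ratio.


Duration 1: 480 minutes
Duration 2: 360 minutes
Ratio = 480:360
GCD = 120
Simplified = 4:3
As a decimal: 4/3 ≈ 1.33

4:3 (1.33)


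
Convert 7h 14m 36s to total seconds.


Hours: 7 × 3600 = 25200
Minutes: 14 × 60 = 840
Seconds: 36
Total = 25200 + 840 + 36 = 26076

26076 seconds
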